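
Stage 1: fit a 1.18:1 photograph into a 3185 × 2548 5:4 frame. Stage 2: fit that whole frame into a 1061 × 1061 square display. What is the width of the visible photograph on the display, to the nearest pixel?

First fit — 1.18:1 into 3185×2548 spans the height: 3006.64 × 2548.00.
The 5:4 canvas is width-limited in 1061×1061, giving 1061.00 × 848.80; scale factor 0.3331.
The photograph scales with it: width 3006.64 × 0.3331 ≈ 1001.58.

1002 px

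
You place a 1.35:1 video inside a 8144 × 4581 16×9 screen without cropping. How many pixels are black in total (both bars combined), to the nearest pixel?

8977157 pixels

1.35:1 (1.350) < 16×9 (1.778), so the video fills the height.
That makes the image 6184.3500 px wide (4581 × 1.350).
8144 − 6184.3500 = 1959.6500 px of bars.
That's 1959.6500 × 4581 ≈ 8977157 black pixels.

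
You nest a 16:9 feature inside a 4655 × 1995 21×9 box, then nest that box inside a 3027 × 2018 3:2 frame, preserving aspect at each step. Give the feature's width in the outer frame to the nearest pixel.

2306 px

16:9 in 4655×1995: fills the height, so the feature is 3546.67 × 1995.00.
The 21×9 canvas is width-limited in 3027×2018, giving 3027.00 × 1297.29; scale factor 0.6503.
Applying the same ×0.6503: 3546.67 → 2306.29.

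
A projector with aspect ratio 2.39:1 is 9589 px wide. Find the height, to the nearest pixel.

Height = 9589 / 2.390 = 4012.13.

4012 px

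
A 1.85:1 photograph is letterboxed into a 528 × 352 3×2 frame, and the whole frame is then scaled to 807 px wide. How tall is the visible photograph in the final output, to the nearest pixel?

436 px

In the 528×352 frame the photograph fills the width: height = 528 / 1.850 ≈ 285.41 px.
Resizing to 807 px wide multiplies everything by 1.5284: 285.41 → 436.22 px.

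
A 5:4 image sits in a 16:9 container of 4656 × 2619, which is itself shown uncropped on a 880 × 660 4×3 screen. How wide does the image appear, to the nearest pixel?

619 px

First fit — 5:4 into 4656×2619 spans the height: 3273.75 × 2619.00.
The 16:9 canvas is width-limited in 880×660, giving 880.00 × 495.00; scale factor 0.1890.
So the image's width is 3273.75 × 0.1890 ≈ 618.75.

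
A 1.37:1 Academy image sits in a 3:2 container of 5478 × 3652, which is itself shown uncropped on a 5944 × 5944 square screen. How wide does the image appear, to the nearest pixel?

Inside the 5478×3652 canvas the image is height-limited at 5003.24 × 3652.00.
The 3:2 canvas is width-limited in 5944×5944, giving 5944.00 × 3962.67; scale factor 1.0851.
The image scales with it: width 5003.24 × 1.0851 ≈ 5428.85.

5429 px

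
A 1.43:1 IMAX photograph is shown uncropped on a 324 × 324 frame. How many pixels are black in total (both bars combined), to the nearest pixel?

31566 pixels

Since 1.430 > 1.000, the photograph is width-limited.
That makes the image 226.5734 px tall (324 / 1.430).
324 − 226.5734 = 97.4266 px of bars.
Across the 324-px span: 97.4266 × 324 ≈ 31566 px.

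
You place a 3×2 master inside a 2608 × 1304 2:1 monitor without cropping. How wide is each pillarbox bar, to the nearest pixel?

326 px

3×2 is narrower than 2:1, so it spans the full height.
The master is 1304 × 3/2 ≈ 1956.00 px wide.
Black = 2608 − 1956.00 = 652.00 px, or 326.00 per bar.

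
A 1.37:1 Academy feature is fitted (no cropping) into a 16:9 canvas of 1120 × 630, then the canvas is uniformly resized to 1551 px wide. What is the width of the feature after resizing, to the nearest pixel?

In the 1120×630 frame the feature fills the height: width = 630 × 1.370 ≈ 863.10 px.
Scaling 1120 → 1551 is ×1.3848, so the width becomes 863.10 × 1.3848 ≈ 1195.24 px.

1195 px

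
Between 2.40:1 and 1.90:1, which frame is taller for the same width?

1.90:1

2.4 and 1.9; 2.4 > 1.9. The smaller width-to-height ratio is the taller frame.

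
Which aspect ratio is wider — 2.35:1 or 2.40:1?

2.35 and 2.4; 2.4 > 2.35.

2.40:1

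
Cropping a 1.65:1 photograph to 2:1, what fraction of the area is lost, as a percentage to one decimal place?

The width stays; only height is cut (since 2:1 is wider than 1.65:1).
Area ratio = (1.650)/(2.000) = 82.50%; the remaining 17.50% is cropped out.

17.5%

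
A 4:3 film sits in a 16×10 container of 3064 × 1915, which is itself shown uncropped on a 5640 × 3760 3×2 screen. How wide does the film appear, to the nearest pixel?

Inside the 3064×1915 canvas the film is height-limited at 2553.33 × 1915.00.
The 16×10 canvas is width-limited in 5640×3760, giving 5640.00 × 3525.00; scale factor 1.8407.
So the film's width is 2553.33 × 1.8407 ≈ 4700.00.

4700 px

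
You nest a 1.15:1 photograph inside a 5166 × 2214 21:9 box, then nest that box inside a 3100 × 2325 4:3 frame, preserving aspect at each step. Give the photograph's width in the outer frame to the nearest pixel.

Inside the 5166×2214 canvas the photograph is height-limited at 2546.10 × 2214.00.
Second fit — the 21:9 canvas into 3100×2325 spans the width: 3100.00 × 1328.57 (×0.6001 from 5166×2214).
So the photograph's width is 2546.10 × 0.6001 ≈ 1527.86.

1528 px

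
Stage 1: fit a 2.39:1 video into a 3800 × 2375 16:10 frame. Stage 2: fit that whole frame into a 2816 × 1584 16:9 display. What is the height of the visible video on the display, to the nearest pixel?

Inside the 3800×2375 canvas the video is width-limited at 3800.00 × 1589.96.
16:10 in 2816×1584: fills the height, so the intermediate becomes 2534.40 × 1584.00 — a scale of ×0.6669.
The video scales with it: height 1589.96 × 0.6669 ≈ 1060.42.

1060 px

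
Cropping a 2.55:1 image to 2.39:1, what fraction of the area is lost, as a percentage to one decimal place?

6.3%

The height stays; only width is cut (since 2.39:1 is narrower than 2.55:1).
(2.390)/(2.550) ≈ 0.937 of the area survives, leaving 6.27% discarded.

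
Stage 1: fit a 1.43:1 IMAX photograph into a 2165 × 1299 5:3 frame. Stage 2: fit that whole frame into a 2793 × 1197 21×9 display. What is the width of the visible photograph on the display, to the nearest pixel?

1712 px

Inside the 2165×1299 canvas the photograph is height-limited at 1857.57 × 1299.00.
Second fit — the 5:3 canvas into 2793×1197 spans the height: 1995.00 × 1197.00 (×0.9215 from 2165×1299).
Applying the same ×0.9215: 1857.57 → 1711.71.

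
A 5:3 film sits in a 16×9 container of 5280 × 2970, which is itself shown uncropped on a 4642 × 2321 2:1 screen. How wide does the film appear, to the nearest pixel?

First fit — 5:3 into 5280×2970 spans the height: 4950.00 × 2970.00.
16×9 in 4642×2321: fills the height, so the intermediate becomes 4126.22 × 2321.00 — a scale of ×0.7815.
Applying the same ×0.7815: 4950.00 → 3868.33.

3868 px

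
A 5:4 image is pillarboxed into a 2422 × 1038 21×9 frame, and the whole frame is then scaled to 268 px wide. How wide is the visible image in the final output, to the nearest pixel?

Fitted into 2422×1038, the image spans the height; its width is 1038 × 5/4 ≈ 1297.50 px.
Resizing to 268 px wide multiplies everything by 0.1107: 1297.50 → 143.57 px.

144 px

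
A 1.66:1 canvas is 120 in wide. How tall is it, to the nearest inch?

Height = 120 / 1.660 = 72.29.

72 in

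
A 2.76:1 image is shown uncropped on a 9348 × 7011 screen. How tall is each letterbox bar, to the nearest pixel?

2.76:1 is wider than 4×3, so it spans the full width.
That makes the image 3386.96 px tall (9348 / 2.760).
Leftover height: 7011 − 3386.96 = 3624.04 px → 1812.02 each side.

1812 px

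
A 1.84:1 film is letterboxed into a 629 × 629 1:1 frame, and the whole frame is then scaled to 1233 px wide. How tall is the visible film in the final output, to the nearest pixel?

Fitted into 629×629, the film spans the width; its height is 629 / 1.840 ≈ 341.85 px.
The frame scales by 1233/629 = 1.9603; 341.85 × 1.9603 ≈ 670.11 px.

670 px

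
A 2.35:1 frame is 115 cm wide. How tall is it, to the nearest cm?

49 cm

Height = 115 / 2.350 = 48.94.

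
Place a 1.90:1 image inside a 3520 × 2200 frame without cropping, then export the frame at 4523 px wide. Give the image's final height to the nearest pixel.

At 3520×2200 the image is width-limited, so height = 3520 / 1.900 ≈ 1852.63 px.
The frame scales by 4523/3520 = 1.2849; 1852.63 × 1.2849 ≈ 2380.53 px.

2381 px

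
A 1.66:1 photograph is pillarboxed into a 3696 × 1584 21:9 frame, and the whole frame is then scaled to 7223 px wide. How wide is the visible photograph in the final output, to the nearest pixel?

5139 px

In the 3696×1584 frame the photograph fills the height: width = 1584 × 1.660 ≈ 2629.44 px.
Resizing to 7223 px wide multiplies everything by 1.9543: 2629.44 → 5138.65 px.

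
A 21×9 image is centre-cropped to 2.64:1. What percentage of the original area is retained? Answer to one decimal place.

Going from 21×9 to 2.64:1 means cutting height while keeping width.
(2.333)/(2.640) ≈ 0.884 of the area survives.

88.4%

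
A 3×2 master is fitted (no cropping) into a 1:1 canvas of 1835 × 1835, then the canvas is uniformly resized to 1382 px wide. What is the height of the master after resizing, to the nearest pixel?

921 px

Fitted into 1835×1835, the master spans the width; its height is 1835 × 2/3 ≈ 1223.33 px.
Resizing to 1382 px wide multiplies everything by 0.7531: 1223.33 → 921.33 px.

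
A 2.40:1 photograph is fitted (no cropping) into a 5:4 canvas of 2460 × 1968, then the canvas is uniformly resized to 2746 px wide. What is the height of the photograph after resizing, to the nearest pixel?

In the 2460×1968 frame the photograph fills the width: height = 2460 / 2.400 ≈ 1025.00 px.
Scaling 2460 → 2746 is ×1.1163, so the height becomes 1025.00 × 1.1163 ≈ 1144.17 px.

1144 px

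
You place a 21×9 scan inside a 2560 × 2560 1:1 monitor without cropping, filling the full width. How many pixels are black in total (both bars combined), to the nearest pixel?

3744914 pixels

Content height = 2560 × 9/21 ≈ 1097.1429 px.
Leftover height: 2560 − 1097.1429 = 1462.8571 px.
Across the 2560-px span: 1462.8571 × 2560 ≈ 3744914 px.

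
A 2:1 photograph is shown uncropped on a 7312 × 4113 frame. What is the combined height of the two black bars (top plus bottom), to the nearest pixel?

457 px

Since 2.000 > 1.778, the photograph is width-limited.
That makes the image 3656.00 px tall (7312 × 1/2).
Leftover height: 4113 − 3656.00 = 457.00 px.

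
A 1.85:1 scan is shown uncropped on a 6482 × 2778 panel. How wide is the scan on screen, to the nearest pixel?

5139 px

1.85:1 is narrower than 21×9, so it spans the full height.
The scan is 2778 × 1.850 ≈ 5139.30 px wide.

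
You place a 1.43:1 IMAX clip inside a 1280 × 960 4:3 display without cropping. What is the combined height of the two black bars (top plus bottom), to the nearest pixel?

1.43:1 IMAX (1.430) > 4:3 (1.333), so the clip fills the width.
That makes the image 895.10 px tall (1280 / 1.430).
Black = 960 − 895.10 = 64.90 px.

65 px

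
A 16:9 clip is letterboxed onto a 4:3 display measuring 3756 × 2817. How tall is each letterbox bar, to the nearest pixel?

352 px

16:9 is wider than 4:3, so it spans the full width.
That makes the image 2112.75 px tall (3756 × 9/16).
Black = 2817 − 2112.75 = 704.25 px, or 352.12 per bar.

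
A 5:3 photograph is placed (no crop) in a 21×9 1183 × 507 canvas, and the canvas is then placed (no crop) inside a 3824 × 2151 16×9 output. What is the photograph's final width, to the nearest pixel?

2731 px

First fit — 5:3 into 1183×507 spans the height: 845.00 × 507.00.
Second fit — the 21×9 canvas into 3824×2151 spans the width: 3824.00 × 1638.86 (×3.2325 from 1183×507).
Applying the same ×3.2325: 845.00 → 2731.43.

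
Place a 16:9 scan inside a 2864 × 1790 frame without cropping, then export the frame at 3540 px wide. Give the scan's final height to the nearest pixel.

At 2864×1790 the scan is width-limited, so height = 2864 × 9/16 ≈ 1611.00 px.
The frame scales by 3540/2864 = 1.2360; 1611.00 × 1.2360 ≈ 1991.25 px.

1991 px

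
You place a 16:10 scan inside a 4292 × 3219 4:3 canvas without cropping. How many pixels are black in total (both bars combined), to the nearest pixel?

2302658 pixels

16:10 (1.600) > 4:3 (1.333), so the scan fills the width.
The scan is 4292 × 10/16 ≈ 2682.5000 px tall.
Black = 3219 − 2682.5000 = 536.5000 px.
Bar area = 536.5000 × 4292 ≈ 2302658 px.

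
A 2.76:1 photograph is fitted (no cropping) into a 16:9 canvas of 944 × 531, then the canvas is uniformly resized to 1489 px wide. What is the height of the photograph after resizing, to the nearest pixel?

In the 944×531 frame the photograph fills the width: height = 944 / 2.760 ≈ 342.03 px.
Scaling 944 → 1489 is ×1.5773, so the height becomes 342.03 × 1.5773 ≈ 539.49 px.

539 px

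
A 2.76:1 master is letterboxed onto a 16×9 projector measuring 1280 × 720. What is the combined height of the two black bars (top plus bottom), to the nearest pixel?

256 px

2.76:1 (2.760) > 16×9 (1.778), so the master fills the width.
Content height = 1280 / 2.760 ≈ 463.77 px.
Leftover height: 720 − 463.77 = 256.23 px.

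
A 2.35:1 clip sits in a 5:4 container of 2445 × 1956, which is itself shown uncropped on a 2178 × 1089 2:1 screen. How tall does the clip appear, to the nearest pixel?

579 px

Inside the 2445×1956 canvas the clip is width-limited at 2445.00 × 1040.43.
Second fit — the 5:4 canvas into 2178×1089 spans the height: 1361.25 × 1089.00 (×0.5567 from 2445×1956).
Applying the same ×0.5567: 1040.43 → 579.26.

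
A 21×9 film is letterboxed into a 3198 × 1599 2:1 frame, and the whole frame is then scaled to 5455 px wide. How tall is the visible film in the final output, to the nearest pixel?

At 3198×1599 the film is width-limited, so height = 3198 × 9/21 ≈ 1370.57 px.
Scaling 3198 → 5455 is ×1.7058, so the height becomes 1370.57 × 1.7058 ≈ 2337.86 px.

2338 px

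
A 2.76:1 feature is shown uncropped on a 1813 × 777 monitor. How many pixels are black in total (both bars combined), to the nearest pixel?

Since 2.760 > 2.333, the feature is width-limited.
That makes the image 656.8841 px tall (1813 / 2.760).
Black = 777 − 656.8841 = 120.1159 px.
That's 120.1159 × 1813 ≈ 217770 black pixels.

217770 pixels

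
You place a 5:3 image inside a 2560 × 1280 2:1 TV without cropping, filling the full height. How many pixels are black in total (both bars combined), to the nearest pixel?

The image is 1280 × 5/3 ≈ 2133.3333 px wide.
Black = 2560 − 2133.3333 = 426.6667 px.
That's 426.6667 × 1280 ≈ 546133 black pixels.

546133 pixels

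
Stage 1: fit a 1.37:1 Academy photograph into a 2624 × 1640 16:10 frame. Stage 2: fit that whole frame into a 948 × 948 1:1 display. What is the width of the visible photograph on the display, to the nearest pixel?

812 px

Inside the 2624×1640 canvas the photograph is height-limited at 2246.80 × 1640.00.
Second fit — the 16:10 canvas into 948×948 spans the width: 948.00 × 592.50 (×0.3613 from 2624×1640).
Applying the same ×0.3613: 2246.80 → 811.73.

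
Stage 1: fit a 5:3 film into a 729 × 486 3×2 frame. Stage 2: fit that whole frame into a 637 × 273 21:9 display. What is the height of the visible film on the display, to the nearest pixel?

Inside the 729×486 canvas the film is width-limited at 729.00 × 437.40.
The 3×2 canvas is height-limited in 637×273, giving 409.50 × 273.00; scale factor 0.5617.
Applying the same ×0.5617: 437.40 → 245.70.

246 px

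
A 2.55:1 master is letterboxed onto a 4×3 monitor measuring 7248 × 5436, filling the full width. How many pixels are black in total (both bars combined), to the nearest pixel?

18798754 pixels

That makes the image 2842.3529 px tall (7248 / 2.550).
Black = 5436 − 2842.3529 = 2593.6471 px.
Bar area = 2593.6471 × 7248 ≈ 18798754 px.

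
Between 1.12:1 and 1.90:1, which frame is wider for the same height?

1.12 and 1.9; 1.9 > 1.12.

1.90:1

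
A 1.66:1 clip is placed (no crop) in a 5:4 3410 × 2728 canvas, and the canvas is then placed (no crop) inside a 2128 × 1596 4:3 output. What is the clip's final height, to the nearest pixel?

Inside the 3410×2728 canvas the clip is width-limited at 3410.00 × 2054.22.
Second fit — the 5:4 canvas into 2128×1596 spans the height: 1995.00 × 1596.00 (×0.5850 from 3410×2728).
The clip scales with it: height 2054.22 × 0.5850 ≈ 1201.81.

1202 px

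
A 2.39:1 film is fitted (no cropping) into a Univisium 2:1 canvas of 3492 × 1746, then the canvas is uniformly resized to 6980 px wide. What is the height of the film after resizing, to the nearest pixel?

At 3492×1746 the film is width-limited, so height = 3492 / 2.390 ≈ 1461.09 px.
The frame scales by 6980/3492 = 1.9989; 1461.09 × 1.9989 ≈ 2920.50 px.

2921 px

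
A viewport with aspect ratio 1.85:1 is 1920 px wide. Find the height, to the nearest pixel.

1038 px

1920 / 1.850 = 1037.84.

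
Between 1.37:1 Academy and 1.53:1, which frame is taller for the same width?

1.37:1 Academy

1.37 and 1.53; 1.53 > 1.37. The smaller width-to-height ratio is the taller frame.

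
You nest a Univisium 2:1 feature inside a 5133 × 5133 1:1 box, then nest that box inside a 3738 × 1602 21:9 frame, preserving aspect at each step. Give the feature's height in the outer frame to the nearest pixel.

First fit — Univisium 2:1 into 5133×5133 spans the width: 5133.00 × 2566.50.
The 1:1 canvas is height-limited in 3738×1602, giving 1602.00 × 1602.00; scale factor 0.3121.
The feature scales with it: height 2566.50 × 0.3121 ≈ 801.00.

801 px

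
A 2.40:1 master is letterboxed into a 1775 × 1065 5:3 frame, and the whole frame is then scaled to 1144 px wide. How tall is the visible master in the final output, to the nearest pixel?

In the 1775×1065 frame the master fills the width: height = 1775 / 2.400 ≈ 739.58 px.
Scaling 1775 → 1144 is ×0.6445, so the height becomes 739.58 × 0.6445 ≈ 476.67 px.

477 px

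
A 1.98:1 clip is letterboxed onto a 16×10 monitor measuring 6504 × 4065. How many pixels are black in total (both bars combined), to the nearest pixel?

1.98:1 is wider than 16×10, so it spans the full width.
Content height = 6504 / 1.980 ≈ 3284.8485 px.
Leftover height: 4065 − 3284.8485 = 780.1515 px.
Bar area = 780.1515 × 6504 ≈ 5074105 px.

5074105 pixels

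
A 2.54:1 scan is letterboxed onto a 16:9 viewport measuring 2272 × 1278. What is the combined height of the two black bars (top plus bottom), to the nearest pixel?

384 px

2.54:1 is wider than 16:9, so it spans the full width.
The scan is 2272 / 2.540 ≈ 894.49 px tall.
Black = 1278 − 894.49 = 383.51 px.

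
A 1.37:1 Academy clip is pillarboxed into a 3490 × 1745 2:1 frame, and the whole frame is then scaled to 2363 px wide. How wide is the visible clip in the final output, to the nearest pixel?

In the 3490×1745 frame the clip fills the height: width = 1745 × 1.370 ≈ 2390.65 px.
The frame scales by 2363/3490 = 0.6771; 2390.65 × 0.6771 ≈ 1618.65 px.

1619 px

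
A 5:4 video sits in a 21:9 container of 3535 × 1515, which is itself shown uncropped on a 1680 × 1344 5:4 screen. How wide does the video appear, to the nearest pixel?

First fit — 5:4 into 3535×1515 spans the height: 1893.75 × 1515.00.
The 21:9 canvas is width-limited in 1680×1344, giving 1680.00 × 720.00; scale factor 0.4752.
So the video's width is 1893.75 × 0.4752 ≈ 900.00.

900 px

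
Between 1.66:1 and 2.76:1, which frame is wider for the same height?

2.76:1

1.66 and 2.76; 2.76 > 1.66.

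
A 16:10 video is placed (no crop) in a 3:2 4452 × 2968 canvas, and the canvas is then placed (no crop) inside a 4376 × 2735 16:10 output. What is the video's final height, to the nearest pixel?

Inside the 4452×2968 canvas the video is width-limited at 4452.00 × 2782.50.
Second fit — the 3:2 canvas into 4376×2735 spans the height: 4102.50 × 2735.00 (×0.9215 from 4452×2968).
The video scales with it: height 2782.50 × 0.9215 ≈ 2564.06.

2564 px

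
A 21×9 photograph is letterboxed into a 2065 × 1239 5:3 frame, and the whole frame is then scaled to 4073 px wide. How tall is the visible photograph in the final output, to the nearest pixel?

In the 2065×1239 frame the photograph fills the width: height = 2065 × 9/21 ≈ 885.00 px.
Scaling 2065 → 4073 is ×1.9724, so the height becomes 885.00 × 1.9724 ≈ 1745.57 px.

1746 px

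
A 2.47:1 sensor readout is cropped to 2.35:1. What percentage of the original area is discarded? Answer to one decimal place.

4.9%

2.35:1 is narrower than 2.47:1, so the crop keeps the full height and trims the width.
(2.350)/(2.470) ≈ 0.951 of the area survives, leaving 4.86% discarded.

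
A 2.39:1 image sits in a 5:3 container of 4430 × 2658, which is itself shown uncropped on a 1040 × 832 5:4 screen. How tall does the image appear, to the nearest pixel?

Inside the 4430×2658 canvas the image is width-limited at 4430.00 × 1853.56.
Second fit — the 5:3 canvas into 1040×832 spans the width: 1040.00 × 624.00 (×0.2348 from 4430×2658).
The image scales with it: height 1853.56 × 0.2348 ≈ 435.15.

435 px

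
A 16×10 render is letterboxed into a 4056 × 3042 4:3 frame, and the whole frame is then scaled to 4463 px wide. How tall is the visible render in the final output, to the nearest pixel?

2789 px

In the 4056×3042 frame the render fills the width: height = 4056 × 10/16 ≈ 2535.00 px.
Resizing to 4463 px wide multiplies everything by 1.1003: 2535.00 → 2789.38 px.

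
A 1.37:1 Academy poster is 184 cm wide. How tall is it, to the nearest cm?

At 1.37:1 Academy, 184 / 1.370 ≈ 134.31.

134 cm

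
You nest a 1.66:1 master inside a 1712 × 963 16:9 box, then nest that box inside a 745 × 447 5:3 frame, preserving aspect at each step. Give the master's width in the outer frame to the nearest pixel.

696 px

Inside the 1712×963 canvas the master is height-limited at 1598.58 × 963.00.
The 16:9 canvas is width-limited in 745×447, giving 745.00 × 419.06; scale factor 0.4352.
The master scales with it: width 1598.58 × 0.4352 ≈ 695.64.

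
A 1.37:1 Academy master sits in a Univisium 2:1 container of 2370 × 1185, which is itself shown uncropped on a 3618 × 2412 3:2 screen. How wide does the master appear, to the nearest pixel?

2478 px

First fit — 1.37:1 Academy into 2370×1185 spans the height: 1623.45 × 1185.00.
Univisium 2:1 in 3618×2412: fills the width, so the intermediate becomes 3618.00 × 1809.00 — a scale of ×1.5266.
The master scales with it: width 1623.45 × 1.5266 ≈ 2478.33.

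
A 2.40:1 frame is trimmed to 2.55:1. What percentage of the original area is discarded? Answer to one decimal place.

Going from 2.40:1 to 2.55:1 means cutting height while keeping width.
(2.400)/(2.550) ≈ 0.941 of the area survives, leaving 5.88% discarded.

5.9%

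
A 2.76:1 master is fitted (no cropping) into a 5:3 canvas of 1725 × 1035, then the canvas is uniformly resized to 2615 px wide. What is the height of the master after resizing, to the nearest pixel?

In the 1725×1035 frame the master fills the width: height = 1725 / 2.760 ≈ 625.00 px.
The frame scales by 2615/1725 = 1.5159; 625.00 × 1.5159 ≈ 947.46 px.

947 px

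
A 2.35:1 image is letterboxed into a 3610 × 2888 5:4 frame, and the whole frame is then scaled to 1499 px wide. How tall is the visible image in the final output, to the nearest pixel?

638 px

In the 3610×2888 frame the image fills the width: height = 3610 / 2.350 ≈ 1536.17 px.
Scaling 3610 → 1499 is ×0.4152, so the height becomes 1536.17 × 0.4152 ≈ 637.87 px.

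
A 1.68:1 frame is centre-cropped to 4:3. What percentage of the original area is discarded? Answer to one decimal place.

Going from 1.68:1 to 4:3 means cutting width while keeping height.
Area ratio = (1.333)/(1.680) = 79.37%; the remaining 20.63% is cropped out.

20.6%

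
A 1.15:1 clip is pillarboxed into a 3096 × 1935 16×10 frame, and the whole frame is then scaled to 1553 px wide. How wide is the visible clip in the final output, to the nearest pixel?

Fitted into 3096×1935, the clip spans the height; its width is 1935 × 1.150 ≈ 2225.25 px.
Resizing to 1553 px wide multiplies everything by 0.5016: 2225.25 → 1116.22 px.

1116 px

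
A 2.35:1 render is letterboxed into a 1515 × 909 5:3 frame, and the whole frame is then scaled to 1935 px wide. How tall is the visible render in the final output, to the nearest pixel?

823 px

In the 1515×909 frame the render fills the width: height = 1515 / 2.350 ≈ 644.68 px.
The frame scales by 1935/1515 = 1.2772; 644.68 × 1.2772 ≈ 823.40 px.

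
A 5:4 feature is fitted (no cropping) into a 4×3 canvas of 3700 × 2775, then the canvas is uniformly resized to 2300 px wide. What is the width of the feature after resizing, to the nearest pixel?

At 3700×2775 the feature is height-limited, so width = 2775 × 5/4 ≈ 3468.75 px.
The frame scales by 2300/3700 = 0.6216; 3468.75 × 0.6216 ≈ 2156.25 px.

2156 px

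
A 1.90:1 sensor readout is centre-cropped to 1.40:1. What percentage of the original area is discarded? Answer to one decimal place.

1.40:1 is narrower than 1.90:1, so the crop keeps the full height and trims the width.
Area ratio = (1.400)/(1.900) = 73.68%; the remaining 26.32% is cropped out.

26.3%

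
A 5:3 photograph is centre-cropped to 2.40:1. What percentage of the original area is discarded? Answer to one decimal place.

30.6%

Going from 5:3 to 2.40:1 means cutting height while keeping width.
Fraction kept = (1.667)/(2.400) ≈ 69.44%, so 30.56% is lost.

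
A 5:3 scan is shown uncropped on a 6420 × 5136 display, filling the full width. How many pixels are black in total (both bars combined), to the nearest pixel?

8243280 pixels

Content height = 6420 × 3/5 ≈ 3852.0000 px.
Black = 5136 − 3852.0000 = 1284.0000 px.
Across the 6420-px span: 1284.0000 × 6420 ≈ 8243280 px.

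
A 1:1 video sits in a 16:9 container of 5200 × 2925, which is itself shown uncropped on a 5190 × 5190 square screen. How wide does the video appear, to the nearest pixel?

2919 px

Inside the 5200×2925 canvas the video is height-limited at 2925.00 × 2925.00.
16:9 in 5190×5190: fills the width, so the intermediate becomes 5190.00 × 2919.38 — a scale of ×0.9981.
Applying the same ×0.9981: 2925.00 → 2919.38.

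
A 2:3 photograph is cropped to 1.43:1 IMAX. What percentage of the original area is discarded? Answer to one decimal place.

53.4%

The width stays; only height is cut (since 1.43:1 IMAX is wider than 2:3).
(0.667)/(1.430) ≈ 0.466 of the area survives, leaving 53.38% discarded.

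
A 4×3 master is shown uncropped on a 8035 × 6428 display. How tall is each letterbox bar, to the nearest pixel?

201 px

Since 1.333 > 1.250, the master is width-limited.
The master is 8035 × 3/4 ≈ 6026.25 px tall.
6428 − 6026.25 = 401.75 px of bars (200.88 each).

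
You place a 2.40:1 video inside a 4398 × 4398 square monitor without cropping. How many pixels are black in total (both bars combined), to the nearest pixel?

11283069 pixels

2.40:1 is wider than square, so it spans the full width.
The video is 4398 / 2.400 ≈ 1832.5000 px tall.
4398 − 1832.5000 = 2565.5000 px of bars.
Bar area = 2565.5000 × 4398 ≈ 11283069 px.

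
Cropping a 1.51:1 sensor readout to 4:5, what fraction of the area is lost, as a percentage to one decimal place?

47.0%

4:5 is narrower than 1.51:1, so the crop keeps the full height and trims the width.
Fraction kept = (0.800)/(1.510) ≈ 52.98%, so 47.02% is lost.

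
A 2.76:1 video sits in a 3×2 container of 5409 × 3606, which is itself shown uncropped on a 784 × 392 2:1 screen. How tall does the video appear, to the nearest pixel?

213 px

First fit — 2.76:1 into 5409×3606 spans the width: 5409.00 × 1959.78.
3×2 in 784×392: fills the height, so the intermediate becomes 588.00 × 392.00 — a scale of ×0.1087.
So the video's height is 1959.78 × 0.1087 ≈ 213.04.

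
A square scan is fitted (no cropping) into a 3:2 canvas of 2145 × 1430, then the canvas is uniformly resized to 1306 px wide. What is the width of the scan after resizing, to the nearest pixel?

In the 2145×1430 frame the scan fills the height: width = 1430 × 1/1 ≈ 1430.00 px.
Resizing to 1306 px wide multiplies everything by 0.6089: 1430.00 → 870.67 px.

871 px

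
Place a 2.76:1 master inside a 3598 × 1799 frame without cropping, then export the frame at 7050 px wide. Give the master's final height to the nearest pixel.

2554 px

At 3598×1799 the master is width-limited, so height = 3598 / 2.760 ≈ 1303.62 px.
The frame scales by 7050/3598 = 1.9594; 1303.62 × 1.9594 ≈ 2554.35 px.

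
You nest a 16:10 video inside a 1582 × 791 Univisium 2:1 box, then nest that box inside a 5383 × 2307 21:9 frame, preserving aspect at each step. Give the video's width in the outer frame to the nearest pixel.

3691 px

16:10 in 1582×791: fills the height, so the video is 1265.60 × 791.00.
Second fit — the Univisium 2:1 canvas into 5383×2307 spans the height: 4614.00 × 2307.00 (×2.9166 from 1582×791).
Applying the same ×2.9166: 1265.60 → 3691.20.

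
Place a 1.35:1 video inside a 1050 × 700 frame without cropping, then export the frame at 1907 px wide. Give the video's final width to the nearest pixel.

At 1050×700 the video is height-limited, so width = 700 × 1.350 ≈ 945.00 px.
Resizing to 1907 px wide multiplies everything by 1.8162: 945.00 → 1716.30 px.

1716 px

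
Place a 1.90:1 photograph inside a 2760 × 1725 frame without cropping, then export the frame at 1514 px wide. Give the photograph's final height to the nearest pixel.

797 px

Fitted into 2760×1725, the photograph spans the width; its height is 2760 / 1.900 ≈ 1452.63 px.
Scaling 2760 → 1514 is ×0.5486, so the height becomes 1452.63 × 0.5486 ≈ 796.84 px.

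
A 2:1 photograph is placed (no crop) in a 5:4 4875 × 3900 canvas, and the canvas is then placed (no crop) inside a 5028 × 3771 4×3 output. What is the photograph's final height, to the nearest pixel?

2357 px

First fit — 2:1 into 4875×3900 spans the width: 4875.00 × 2437.50.
5:4 in 5028×3771: fills the height, so the intermediate becomes 4713.75 × 3771.00 — a scale of ×0.9669.
The photograph scales with it: height 2437.50 × 0.9669 ≈ 2356.88.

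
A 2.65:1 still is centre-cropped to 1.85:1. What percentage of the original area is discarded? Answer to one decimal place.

30.2%

1.85:1 is narrower than 2.65:1, so the crop keeps the full height and trims the width.
Area ratio = (1.850)/(2.650) = 69.81%; the remaining 30.19% is cropped out.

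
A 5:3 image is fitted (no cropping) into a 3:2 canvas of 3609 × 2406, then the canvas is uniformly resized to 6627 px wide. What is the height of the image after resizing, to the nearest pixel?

In the 3609×2406 frame the image fills the width: height = 3609 × 3/5 ≈ 2165.40 px.
The frame scales by 6627/3609 = 1.8362; 2165.40 × 1.8362 ≈ 3976.20 px.

3976 px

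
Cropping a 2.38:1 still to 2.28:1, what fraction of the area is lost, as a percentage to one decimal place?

4.2%

The height stays; only width is cut (since 2.28:1 is narrower than 2.38:1).
Area ratio = (2.280)/(2.380) = 95.80%; the remaining 4.20% is cropped out.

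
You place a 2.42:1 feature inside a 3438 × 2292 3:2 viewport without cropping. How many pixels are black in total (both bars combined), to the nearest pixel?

2995663 pixels

2.42:1 is wider than 3:2, so it spans the full width.
The feature is 3438 / 2.420 ≈ 1420.6612 px tall.
Black = 2292 − 1420.6612 = 871.3388 px.
Bar area = 871.3388 × 3438 ≈ 2995663 px.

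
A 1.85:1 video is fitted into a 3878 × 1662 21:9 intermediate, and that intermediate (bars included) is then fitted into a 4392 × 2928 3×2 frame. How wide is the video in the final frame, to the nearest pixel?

3482 px

1.85:1 in 3878×1662: fills the height, so the video is 3074.70 × 1662.00.
21:9 in 4392×2928: fills the width, so the intermediate becomes 4392.00 × 1882.29 — a scale of ×1.1325.
So the video's width is 3074.70 × 1.1325 ≈ 3482.23.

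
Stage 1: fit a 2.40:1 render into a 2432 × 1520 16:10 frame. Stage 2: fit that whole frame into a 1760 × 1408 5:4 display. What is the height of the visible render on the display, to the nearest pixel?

Inside the 2432×1520 canvas the render is width-limited at 2432.00 × 1013.33.
16:10 in 1760×1408: fills the width, so the intermediate becomes 1760.00 × 1100.00 — a scale of ×0.7237.
The render scales with it: height 1013.33 × 0.7237 ≈ 733.33.

733 px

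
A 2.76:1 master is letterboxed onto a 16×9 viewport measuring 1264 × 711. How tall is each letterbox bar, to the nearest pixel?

127 px

2.76:1 (2.760) > 16×9 (1.778), so the master fills the width.
Content height = 1264 / 2.760 ≈ 457.97 px.
Leftover height: 711 − 457.97 = 253.03 px → 126.51 each side.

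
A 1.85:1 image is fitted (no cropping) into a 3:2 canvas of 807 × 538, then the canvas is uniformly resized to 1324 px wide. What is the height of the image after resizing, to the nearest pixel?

At 807×538 the image is width-limited, so height = 807 / 1.850 ≈ 436.22 px.
Scaling 807 → 1324 is ×1.6406, so the height becomes 436.22 × 1.6406 ≈ 715.68 px.

716 px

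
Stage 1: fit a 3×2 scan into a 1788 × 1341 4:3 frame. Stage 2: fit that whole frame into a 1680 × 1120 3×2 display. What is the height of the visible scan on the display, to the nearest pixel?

996 px

3×2 in 1788×1341: fills the width, so the scan is 1788.00 × 1192.00.
The 4:3 canvas is height-limited in 1680×1120, giving 1493.33 × 1120.00; scale factor 0.8352.
So the scan's height is 1192.00 × 0.8352 ≈ 995.56.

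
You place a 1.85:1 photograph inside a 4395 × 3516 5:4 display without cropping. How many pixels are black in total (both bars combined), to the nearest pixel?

5011725 pixels

1.85:1 (1.850) > 5:4 (1.250), so the photograph fills the width.
That makes the image 2375.6757 px tall (4395 / 1.850).
Leftover height: 3516 − 2375.6757 = 1140.3243 px.
Across the 4395-px span: 1140.3243 × 4395 ≈ 5011725 px.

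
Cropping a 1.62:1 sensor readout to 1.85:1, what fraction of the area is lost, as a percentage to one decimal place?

Going from 1.62:1 to 1.85:1 means cutting height while keeping width.
Fraction kept = (1.620)/(1.850) ≈ 87.57%, so 12.43% is lost.

12.4%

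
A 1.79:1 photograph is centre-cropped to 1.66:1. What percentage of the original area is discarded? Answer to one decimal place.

The height stays; only width is cut (since 1.66:1 is narrower than 1.79:1).
(1.660)/(1.790) ≈ 0.927 of the area survives, leaving 7.26% discarded.

7.3%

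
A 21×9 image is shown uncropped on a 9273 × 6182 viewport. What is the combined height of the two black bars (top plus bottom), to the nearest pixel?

2208 px

21×9 is wider than 3×2, so it spans the full width.
That makes the image 3974.14 px tall (9273 × 9/21).
Black = 6182 − 3974.14 = 2207.86 px.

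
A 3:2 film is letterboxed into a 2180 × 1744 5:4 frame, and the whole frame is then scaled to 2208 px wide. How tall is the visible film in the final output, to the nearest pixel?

1472 px

Fitted into 2180×1744, the film spans the width; its height is 2180 × 2/3 ≈ 1453.33 px.
Scaling 2180 → 2208 is ×1.0128, so the height becomes 1453.33 × 1.0128 ≈ 1472.00 px.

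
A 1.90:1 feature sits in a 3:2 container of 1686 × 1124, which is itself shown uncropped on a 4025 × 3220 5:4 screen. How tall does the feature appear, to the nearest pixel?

2118 px

First fit — 1.90:1 into 1686×1124 spans the width: 1686.00 × 887.37.
Second fit — the 3:2 canvas into 4025×3220 spans the width: 4025.00 × 2683.33 (×2.3873 from 1686×1124).
Applying the same ×2.3873: 887.37 → 2118.42.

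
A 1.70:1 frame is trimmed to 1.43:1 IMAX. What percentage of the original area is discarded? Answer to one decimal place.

Going from 1.70:1 to 1.43:1 IMAX means cutting width while keeping height.
(1.430)/(1.700) ≈ 0.841 of the area survives, leaving 15.88% discarded.

15.9%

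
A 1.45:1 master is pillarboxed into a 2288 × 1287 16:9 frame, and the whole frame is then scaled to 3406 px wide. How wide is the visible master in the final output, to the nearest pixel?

2778 px

At 2288×1287 the master is height-limited, so width = 1287 × 1.450 ≈ 1866.15 px.
Resizing to 3406 px wide multiplies everything by 1.4886: 1866.15 → 2778.02 px.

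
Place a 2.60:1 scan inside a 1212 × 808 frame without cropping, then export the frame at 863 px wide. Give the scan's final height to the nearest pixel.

Fitted into 1212×808, the scan spans the width; its height is 1212 / 2.600 ≈ 466.15 px.
The frame scales by 863/1212 = 0.7120; 466.15 × 0.7120 ≈ 331.92 px.

332 px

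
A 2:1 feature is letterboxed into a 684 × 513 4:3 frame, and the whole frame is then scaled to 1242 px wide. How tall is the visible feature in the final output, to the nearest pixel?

Fitted into 684×513, the feature spans the width; its height is 684 × 1/2 ≈ 342.00 px.
The frame scales by 1242/684 = 1.8158; 342.00 × 1.8158 ≈ 621.00 px.

621 px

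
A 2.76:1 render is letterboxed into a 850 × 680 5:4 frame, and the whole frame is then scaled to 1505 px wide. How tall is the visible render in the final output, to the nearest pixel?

In the 850×680 frame the render fills the width: height = 850 / 2.760 ≈ 307.97 px.
The frame scales by 1505/850 = 1.7706; 307.97 × 1.7706 ≈ 545.29 px.

545 px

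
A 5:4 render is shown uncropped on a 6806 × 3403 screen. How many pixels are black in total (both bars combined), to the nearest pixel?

8685307 pixels

Since 1.250 < 2.000, the render is height-limited.
The render is 3403 × 5/4 ≈ 4253.7500 px wide.
6806 − 4253.7500 = 2552.2500 px of bars.
Across the 3403-px span: 2552.2500 × 3403 ≈ 8685307 px.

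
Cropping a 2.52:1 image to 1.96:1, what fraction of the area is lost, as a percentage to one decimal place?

22.2%

1.96:1 is narrower than 2.52:1, so the crop keeps the full height and trims the width.
Area ratio = (1.960)/(2.520) = 77.78%; the remaining 22.22% is cropped out.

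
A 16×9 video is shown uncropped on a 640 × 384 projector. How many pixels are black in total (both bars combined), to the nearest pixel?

15360 pixels

Since 1.778 > 1.667, the video is width-limited.
Content height = 640 × 9/16 ≈ 360.0000 px.
Black = 384 − 360.0000 = 24.0000 px.
Across the 640-px span: 24.0000 × 640 ≈ 15360 px.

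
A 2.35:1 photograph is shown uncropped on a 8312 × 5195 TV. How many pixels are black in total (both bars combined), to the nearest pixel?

13781119 pixels

2.35:1 (2.350) > 16×10 (1.600), so the photograph fills the width.
That makes the image 3537.0213 px tall (8312 / 2.350).
Black = 5195 − 3537.0213 = 1657.9787 px.
Bar area = 1657.9787 × 8312 ≈ 13781119 px.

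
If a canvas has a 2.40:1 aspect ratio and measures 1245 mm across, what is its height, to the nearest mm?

At 2.40:1, 1245 / 2.400 ≈ 518.75.

519 mm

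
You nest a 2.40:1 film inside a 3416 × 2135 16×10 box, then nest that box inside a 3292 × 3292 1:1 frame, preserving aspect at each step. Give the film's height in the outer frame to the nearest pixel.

2.40:1 in 3416×2135: fills the width, so the film is 3416.00 × 1423.33.
16×10 in 3292×3292: fills the width, so the intermediate becomes 3292.00 × 2057.50 — a scale of ×0.9637.
So the film's height is 1423.33 × 0.9637 ≈ 1371.67.

1372 px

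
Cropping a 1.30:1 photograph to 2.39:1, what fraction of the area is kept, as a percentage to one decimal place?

54.4%

The width stays; only height is cut (since 2.39:1 is wider than 1.30:1).
Fraction kept = (1.300)/(2.390) ≈ 54.39%.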